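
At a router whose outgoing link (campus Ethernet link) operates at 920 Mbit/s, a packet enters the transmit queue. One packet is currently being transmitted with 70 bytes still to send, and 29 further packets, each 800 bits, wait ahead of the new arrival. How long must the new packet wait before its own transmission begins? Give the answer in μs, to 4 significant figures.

Each queued packet: L/R = 800/920000000 = 0.869565 μs.
29 queued → 25.2174 μs.
Plus remaining 560 bits of current packet: 0.608696 μs.
Queuing delay = 25.83 μs.

25.83 μs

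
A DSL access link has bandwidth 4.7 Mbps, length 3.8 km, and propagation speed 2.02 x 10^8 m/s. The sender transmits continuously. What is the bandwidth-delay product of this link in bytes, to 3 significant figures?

Propagation delay = 3800 / 202000000 = 1.88119e-05 s.
BDP = R × t_prop = 4700000 × 1.88119e-05 = 88.4158 bits.
In bytes: 88.4158/8 = 11.1 bytes.

11.1 bytes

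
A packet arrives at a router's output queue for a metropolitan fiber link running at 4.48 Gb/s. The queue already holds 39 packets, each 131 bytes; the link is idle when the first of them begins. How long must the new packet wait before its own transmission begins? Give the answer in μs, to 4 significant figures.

9.123 μs

Each queued packet: L/R = 1048/4480000000 = 0.233929 μs.
39 queued → 9.12321 μs.
Queuing delay = 9.123 μs.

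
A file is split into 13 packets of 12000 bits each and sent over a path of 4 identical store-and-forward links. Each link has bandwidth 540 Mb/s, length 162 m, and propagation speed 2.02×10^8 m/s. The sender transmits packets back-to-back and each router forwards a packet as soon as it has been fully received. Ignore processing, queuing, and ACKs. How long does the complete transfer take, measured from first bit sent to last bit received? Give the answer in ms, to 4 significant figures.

0.3588 ms

Per-hop transmission t_tx = L/R = 12000/540000000 = 0.0222222 ms.
Per-hop propagation t_prop = 162/202000000 = 0.00080198 ms.
Pipeline fill: first packet needs 4·t_tx to clear all hops; remaining 12 packets each add one t_tx.
Total = (4+13-1)·t_tx + 4·t_prop = 16·0.0222222 + 4·0.00080198 = 0.3588 ms.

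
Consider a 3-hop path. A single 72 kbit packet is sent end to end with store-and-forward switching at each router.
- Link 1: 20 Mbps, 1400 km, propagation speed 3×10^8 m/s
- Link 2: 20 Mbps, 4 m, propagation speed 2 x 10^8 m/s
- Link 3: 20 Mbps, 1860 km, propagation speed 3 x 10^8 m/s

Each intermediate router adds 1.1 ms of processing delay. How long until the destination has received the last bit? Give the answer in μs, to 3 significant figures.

23900 μs

L = 72000 bits.
Transmission delay per hop = L/R = 72000/20000000 = 3600 μs; 3 hops → 10800 μs.
Propagation delays (d/s per hop): 4666.67, 0.02, 6200 μs; sum = 10866.7 μs.
Processing at 2 router(s): 2 × 1.1 ms = 2200 μs.
End-to-end = 23900 μs.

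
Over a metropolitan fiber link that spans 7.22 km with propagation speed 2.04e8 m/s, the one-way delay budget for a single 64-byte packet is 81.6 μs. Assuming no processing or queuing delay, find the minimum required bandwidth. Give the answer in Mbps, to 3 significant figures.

L = 512 bits.
Propagation delay = 7220 / 204000000 = 35.3922 μs.
Transmission budget = 81.6 − 35.3922 = 46.2078 μs.
R ≥ L / t_tx = 512 bits / 4.62078e-05 s = 11.1 Mbps.

11.1 Mbps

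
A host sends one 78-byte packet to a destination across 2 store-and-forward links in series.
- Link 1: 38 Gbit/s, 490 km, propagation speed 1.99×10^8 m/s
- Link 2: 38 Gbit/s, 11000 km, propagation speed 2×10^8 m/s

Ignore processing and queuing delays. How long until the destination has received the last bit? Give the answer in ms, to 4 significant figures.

57.46 ms

L = 78 × 8 = 624 bits.
Transmission delay per hop = L/R = 624/38000000000 = 1.64211e-05 ms; 2 hops → 3.28421e-05 ms.
Propagation delays (d/s per hop): 2.46231, 55 ms; sum = 57.4623 ms.
End-to-end = 57.46 ms.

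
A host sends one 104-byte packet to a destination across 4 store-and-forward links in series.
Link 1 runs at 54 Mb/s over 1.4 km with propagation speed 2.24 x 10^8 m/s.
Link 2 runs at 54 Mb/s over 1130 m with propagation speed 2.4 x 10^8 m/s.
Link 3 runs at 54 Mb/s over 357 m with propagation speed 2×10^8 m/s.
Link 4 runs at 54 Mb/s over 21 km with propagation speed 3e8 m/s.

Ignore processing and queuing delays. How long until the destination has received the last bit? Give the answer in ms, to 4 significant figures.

0.1444 ms

L = 104 × 8 = 832 bits.
Transmission delay per hop = L/R = 832/54000000 = 0.0154074 ms; 4 hops → 0.0616296 ms.
Propagation delays (d/s per hop): 0.00625, 0.00470833, 0.001785, 0.07 ms; sum = 0.0827433 ms.
End-to-end = 0.1444 ms.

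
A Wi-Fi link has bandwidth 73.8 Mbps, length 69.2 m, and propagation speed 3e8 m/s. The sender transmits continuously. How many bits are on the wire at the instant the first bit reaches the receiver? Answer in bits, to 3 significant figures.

Propagation delay = 69.2 / 300000000 = 2.30667e-07 s.
BDP = R × t_prop = 73800000 × 2.30667e-07 = 17.0232 bits.

17.0 bits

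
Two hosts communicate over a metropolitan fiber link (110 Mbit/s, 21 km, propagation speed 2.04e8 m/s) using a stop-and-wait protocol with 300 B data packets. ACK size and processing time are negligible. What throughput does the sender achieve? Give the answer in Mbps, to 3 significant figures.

t_tx = L/R = 2400/110000000 = 2.18182e-05 s.
t_prop = 21000/204000000 = 0.000102941 s; RTT = 0.000205882 s.
Cycle = t_tx + RTT = 0.000227701 s.
Throughput = L / cycle = 2400 / 0.000227701 = 10.5 Mbps.

10.5 Mbps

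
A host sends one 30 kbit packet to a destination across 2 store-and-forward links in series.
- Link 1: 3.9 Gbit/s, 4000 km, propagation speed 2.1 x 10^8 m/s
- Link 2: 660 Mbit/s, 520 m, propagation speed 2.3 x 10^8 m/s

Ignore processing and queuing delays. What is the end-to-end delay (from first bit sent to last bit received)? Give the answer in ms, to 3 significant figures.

19.1 ms

L = 30000 bits.
Transmission delays (L/R per hop): 0.00769231, 0.0454545 ms; sum = 0.0531469 ms.
Propagation delays (d/s per hop): 19.0476, 0.00226087 ms; sum = 19.0499 ms.
End-to-end = 19.1 ms.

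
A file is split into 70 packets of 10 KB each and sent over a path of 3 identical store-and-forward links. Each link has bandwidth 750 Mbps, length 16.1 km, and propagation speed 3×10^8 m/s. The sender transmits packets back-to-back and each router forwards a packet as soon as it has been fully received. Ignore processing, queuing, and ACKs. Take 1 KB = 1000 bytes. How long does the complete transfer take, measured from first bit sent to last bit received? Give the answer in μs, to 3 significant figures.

7840 μs

Per-hop transmission t_tx = L/R = 80000/750000000 = 106.667 μs.
Per-hop propagation t_prop = 16100/300000000 = 53.6667 μs.
Pipeline fill: first packet needs 3·t_tx to clear all hops; remaining 69 packets each add one t_tx.
Total = (3+70-1)·t_tx + 3·t_prop = 72·106.667 + 3·53.6667 = 7840 μs.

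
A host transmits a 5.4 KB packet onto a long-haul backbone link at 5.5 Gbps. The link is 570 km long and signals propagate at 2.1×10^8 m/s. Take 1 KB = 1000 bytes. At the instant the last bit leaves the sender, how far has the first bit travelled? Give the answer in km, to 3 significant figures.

t_tx = L/R = 43200/5500000000 = 7.85455e-06 s.
Distance = s × t_tx = 210000000 × 7.85455e-06 = 1.65 km.

1.65 km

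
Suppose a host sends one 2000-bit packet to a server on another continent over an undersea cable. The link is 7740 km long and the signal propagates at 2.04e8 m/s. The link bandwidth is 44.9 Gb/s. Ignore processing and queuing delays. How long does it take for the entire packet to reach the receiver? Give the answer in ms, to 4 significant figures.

37.94 ms

Transmission delay = L/R = 2000 / 44900000000 = 4.45434e-05 ms.
Propagation delay = d/s = 7740000 m / 204000000 m/s = 37.9412 ms.
Total = 37.94 ms.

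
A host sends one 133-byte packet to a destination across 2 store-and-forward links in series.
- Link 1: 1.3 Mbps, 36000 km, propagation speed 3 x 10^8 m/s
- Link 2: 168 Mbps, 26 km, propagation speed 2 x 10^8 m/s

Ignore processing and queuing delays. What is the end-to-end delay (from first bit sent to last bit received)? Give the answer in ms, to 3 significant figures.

121 ms

L = 133 × 8 = 1064 bits.
Transmission delays (L/R per hop): 0.818462, 0.00633333 ms; sum = 0.824795 ms.
Propagation delays (d/s per hop): 120, 0.13 ms; sum = 120.13 ms.
End-to-end = 121 ms.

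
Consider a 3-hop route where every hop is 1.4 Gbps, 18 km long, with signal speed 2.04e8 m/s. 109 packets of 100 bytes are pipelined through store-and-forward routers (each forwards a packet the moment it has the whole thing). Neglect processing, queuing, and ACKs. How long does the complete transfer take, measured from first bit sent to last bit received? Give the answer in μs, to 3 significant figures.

328 μs

Per-hop transmission t_tx = L/R = 800/1400000000 = 0.571429 μs.
Per-hop propagation t_prop = 18000/204000000 = 88.2353 μs.
Pipeline fill: first packet needs 3·t_tx to clear all hops; remaining 108 packets each add one t_tx.
Total = (3+109-1)·t_tx + 3·t_prop = 111·0.571429 + 3·88.2353 = 328 μs.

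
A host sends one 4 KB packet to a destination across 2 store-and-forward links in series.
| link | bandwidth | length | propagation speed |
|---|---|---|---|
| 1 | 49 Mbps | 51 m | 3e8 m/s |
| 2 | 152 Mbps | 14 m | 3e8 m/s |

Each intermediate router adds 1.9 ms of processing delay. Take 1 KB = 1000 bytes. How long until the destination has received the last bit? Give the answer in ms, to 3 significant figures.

2.76 ms

L = 32000 bits.
Transmission delays (L/R per hop): 0.653061, 0.210526 ms; sum = 0.863588 ms.
Propagation delays (d/s per hop): 0.00017, 4.66667e-05 ms; sum = 0.000216667 ms.
Processing at 1 router(s): 1 × 1.9 ms = 1.9 ms.
End-to-end = 2.76 ms.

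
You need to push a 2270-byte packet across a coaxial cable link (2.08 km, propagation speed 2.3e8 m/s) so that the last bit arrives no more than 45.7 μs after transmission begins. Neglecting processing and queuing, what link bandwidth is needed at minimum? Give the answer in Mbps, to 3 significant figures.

495 Mbps

L = 18160 bits.
Propagation delay = 2080 / 2.3e+08 = 9.04348 μs.
Transmission budget = 45.7 − 9.04348 = 36.6565 μs.
R ≥ L / t_tx = 18160 bits / 3.66565e-05 s = 495 Mbps.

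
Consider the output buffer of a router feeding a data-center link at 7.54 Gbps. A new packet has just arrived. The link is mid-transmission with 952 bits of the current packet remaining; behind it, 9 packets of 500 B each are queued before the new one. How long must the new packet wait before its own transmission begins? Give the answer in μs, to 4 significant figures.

Each queued packet: L/R = 4000/7540000000 = 0.530504 μs.
9 queued → 4.77454 μs.
Plus remaining 952 bits of current packet: 0.12626 μs.
Queuing delay = 4.901 μs.

4.901 μs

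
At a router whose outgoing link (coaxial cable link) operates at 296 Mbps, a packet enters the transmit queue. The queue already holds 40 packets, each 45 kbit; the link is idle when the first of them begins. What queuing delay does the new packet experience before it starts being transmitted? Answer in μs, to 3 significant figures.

Each queued packet: L/R = 45000/296000000 = 152.027 μs.
40 queued → 6081.08 μs.
Queuing delay = 6080 μs.

6080 μs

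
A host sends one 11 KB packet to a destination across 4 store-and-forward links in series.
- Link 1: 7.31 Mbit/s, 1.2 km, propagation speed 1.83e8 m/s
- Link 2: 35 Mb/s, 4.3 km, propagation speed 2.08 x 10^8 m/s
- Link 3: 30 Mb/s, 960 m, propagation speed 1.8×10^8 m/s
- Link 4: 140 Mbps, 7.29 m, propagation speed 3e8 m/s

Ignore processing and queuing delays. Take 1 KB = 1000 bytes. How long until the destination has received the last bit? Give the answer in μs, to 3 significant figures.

L = 88000 bits.
Transmission delays (L/R per hop): 12038.3, 2514.29, 2933.33, 628.571 μs; sum = 18114.5 μs.
Propagation delays (d/s per hop): 6.55738, 20.6731, 5.33333, 0.0243 μs; sum = 32.5881 μs.
End-to-end = 18100 μs.

18100 μs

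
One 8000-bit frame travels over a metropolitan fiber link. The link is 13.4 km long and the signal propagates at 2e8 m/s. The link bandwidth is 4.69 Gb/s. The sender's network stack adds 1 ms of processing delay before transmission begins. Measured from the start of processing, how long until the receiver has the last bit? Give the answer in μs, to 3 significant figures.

1070 μs

Transmission delay = L/R = 8000 / 4690000000 = 1.70576 μs.
Propagation delay = d/s = 13400 m / 200000000 m/s = 67 μs.
Plus processing delay 1 ms = 1000 μs.
Total = 1070 μs.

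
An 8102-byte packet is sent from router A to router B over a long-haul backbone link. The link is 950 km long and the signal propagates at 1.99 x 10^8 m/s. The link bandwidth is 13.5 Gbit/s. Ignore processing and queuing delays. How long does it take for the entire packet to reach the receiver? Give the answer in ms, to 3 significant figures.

L = 8102 × 8 = 64816 bits.
Transmission delay = L/R = 64816 / 13500000000 = 0.00480119 ms.
Propagation delay = d/s = 950000 m / 199000000 m/s = 4.77387 ms.
Total = 4.78 ms.

4.78 ms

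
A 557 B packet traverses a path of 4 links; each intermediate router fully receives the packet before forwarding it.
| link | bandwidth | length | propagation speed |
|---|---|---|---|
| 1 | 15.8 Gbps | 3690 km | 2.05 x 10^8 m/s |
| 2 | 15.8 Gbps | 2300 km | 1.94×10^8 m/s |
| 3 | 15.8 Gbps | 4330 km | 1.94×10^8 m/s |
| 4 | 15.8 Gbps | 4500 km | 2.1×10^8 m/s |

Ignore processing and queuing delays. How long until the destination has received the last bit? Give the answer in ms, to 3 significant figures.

73.6 ms

L = 557 × 8 = 4456 bits.
Transmission delay per hop = L/R = 4456/15800000000 = 0.000282025 ms; 4 hops → 0.0011281 ms.
Propagation delays (d/s per hop): 18, 11.8557, 22.3196, 21.4286 ms; sum = 73.6038 ms.
End-to-end = 73.6 ms.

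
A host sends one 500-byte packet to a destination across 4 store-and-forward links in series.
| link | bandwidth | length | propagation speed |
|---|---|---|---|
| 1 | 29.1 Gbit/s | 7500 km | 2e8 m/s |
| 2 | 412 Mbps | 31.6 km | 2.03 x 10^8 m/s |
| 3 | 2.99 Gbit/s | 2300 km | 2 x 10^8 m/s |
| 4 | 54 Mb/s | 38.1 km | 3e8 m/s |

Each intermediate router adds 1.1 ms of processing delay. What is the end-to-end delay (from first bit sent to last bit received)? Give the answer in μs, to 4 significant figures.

52670 μs

L = 500 × 8 = 4000 bits.
Transmission delays (L/R per hop): 0.137457, 9.70874, 1.33779, 74.0741 μs; sum = 85.2581 μs.
Propagation delays (d/s per hop): 37500, 155.665, 11500, 127 μs; sum = 49282.7 μs.
Processing at 3 router(s): 3 × 1.1 ms = 3300 μs.
End-to-end = 52670 μs.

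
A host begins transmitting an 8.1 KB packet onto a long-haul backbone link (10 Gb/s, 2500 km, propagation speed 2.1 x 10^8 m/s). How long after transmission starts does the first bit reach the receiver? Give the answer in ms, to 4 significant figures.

First bit experiences only propagation delay: d/s = 2500000/210000000 = 11.90 ms.

11.90 ms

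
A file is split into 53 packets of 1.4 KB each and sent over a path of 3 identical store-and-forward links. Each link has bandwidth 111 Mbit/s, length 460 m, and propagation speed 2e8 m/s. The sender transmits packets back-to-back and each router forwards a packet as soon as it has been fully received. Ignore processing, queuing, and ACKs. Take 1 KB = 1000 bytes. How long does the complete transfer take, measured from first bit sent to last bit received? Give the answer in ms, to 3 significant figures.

Per-hop transmission t_tx = L/R = 11200/111000000 = 0.100901 ms.
Per-hop propagation t_prop = 460/200000000 = 0.0023 ms.
Pipeline fill: first packet needs 3·t_tx to clear all hops; remaining 52 packets each add one t_tx.
Total = (3+53-1)·t_tx + 3·t_prop = 55·0.100901 + 3·0.0023 = 5.56 ms.

5.56 ms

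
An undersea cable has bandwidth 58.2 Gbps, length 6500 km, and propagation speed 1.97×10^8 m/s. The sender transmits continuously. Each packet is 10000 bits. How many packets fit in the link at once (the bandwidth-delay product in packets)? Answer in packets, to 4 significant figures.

192000 packets

Propagation delay = 6500000 / 197000000 = 0.0329949 s.
BDP = R × t_prop = 58200000000 × 0.0329949 = 1920300000 bits.
In packets of 10000 bits: 192000 packets.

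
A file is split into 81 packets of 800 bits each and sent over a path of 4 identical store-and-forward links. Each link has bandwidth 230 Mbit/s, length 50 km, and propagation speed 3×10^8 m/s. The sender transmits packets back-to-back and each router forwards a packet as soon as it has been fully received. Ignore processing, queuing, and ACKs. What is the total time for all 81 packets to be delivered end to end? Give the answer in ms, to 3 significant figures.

Per-hop transmission t_tx = L/R = 800/230000000 = 0.00347826 ms.
Per-hop propagation t_prop = 50000/300000000 = 0.166667 ms.
Pipeline fill: first packet needs 4·t_tx to clear all hops; remaining 80 packets each add one t_tx.
Total = (4+81-1)·t_tx + 4·t_prop = 84·0.00347826 + 4·0.166667 = 0.959 ms.

0.959 ms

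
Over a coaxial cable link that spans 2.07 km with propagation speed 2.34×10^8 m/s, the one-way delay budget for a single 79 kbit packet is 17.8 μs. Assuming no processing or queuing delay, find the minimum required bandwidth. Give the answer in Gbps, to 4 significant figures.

8.823 Gbps

Propagation delay = 2070 / 234000000 = 8.84615 μs.
Transmission budget = 17.8 − 8.84615 = 8.95385 μs.
R ≥ L / t_tx = 79000 bits / 8.95385e-06 s = 8.823 Gbps.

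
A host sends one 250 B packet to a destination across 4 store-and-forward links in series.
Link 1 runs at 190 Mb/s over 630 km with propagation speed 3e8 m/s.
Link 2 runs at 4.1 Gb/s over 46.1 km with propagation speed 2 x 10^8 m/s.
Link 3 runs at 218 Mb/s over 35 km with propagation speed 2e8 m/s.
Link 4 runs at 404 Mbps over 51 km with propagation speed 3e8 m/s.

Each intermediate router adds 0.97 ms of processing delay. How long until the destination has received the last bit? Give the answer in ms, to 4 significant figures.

L = 250 × 8 = 2000 bits.
Transmission delays (L/R per hop): 0.0105263, 0.000487805, 0.00917431, 0.0049505 ms; sum = 0.0251389 ms.
Propagation delays (d/s per hop): 2.1, 0.2305, 0.175, 0.17 ms; sum = 2.6755 ms.
Processing at 3 router(s): 3 × 0.97 ms = 2.91 ms.
End-to-end = 5.611 ms.

5.611 ms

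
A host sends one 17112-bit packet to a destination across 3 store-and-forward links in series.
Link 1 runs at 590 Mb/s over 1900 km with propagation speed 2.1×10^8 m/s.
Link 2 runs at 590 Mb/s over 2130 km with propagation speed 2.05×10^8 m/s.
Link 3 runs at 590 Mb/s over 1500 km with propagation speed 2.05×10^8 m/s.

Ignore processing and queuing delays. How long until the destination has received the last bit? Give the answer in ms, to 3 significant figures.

26.8 ms

Transmission delay per hop = L/R = 17112/590000000 = 0.0290034 ms; 3 hops → 0.0870102 ms.
Propagation delays (d/s per hop): 9.04762, 10.3902, 7.31707 ms; sum = 26.7549 ms.
End-to-end = 26.8 ms.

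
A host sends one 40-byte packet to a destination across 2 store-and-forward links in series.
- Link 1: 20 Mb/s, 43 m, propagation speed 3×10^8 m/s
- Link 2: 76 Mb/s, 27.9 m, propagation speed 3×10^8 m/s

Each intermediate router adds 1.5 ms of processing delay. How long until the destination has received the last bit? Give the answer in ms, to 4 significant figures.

L = 40 × 8 = 320 bits.
Transmission delays (L/R per hop): 0.016, 0.00421053 ms; sum = 0.0202105 ms.
Propagation delays (d/s per hop): 0.000143333, 9.3e-05 ms; sum = 0.000236333 ms.
Processing at 1 router(s): 1 × 1.5 ms = 1.5 ms.
End-to-end = 1.520 ms.

1.520 ms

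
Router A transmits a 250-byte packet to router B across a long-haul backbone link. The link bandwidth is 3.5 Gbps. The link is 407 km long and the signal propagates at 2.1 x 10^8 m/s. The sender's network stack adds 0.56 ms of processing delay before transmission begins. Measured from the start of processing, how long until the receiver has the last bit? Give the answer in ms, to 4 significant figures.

L = 250 × 8 = 2000 bits.
Transmission delay = L/R = 2000 / 3500000000 = 0.000571429 ms.
Propagation delay = d/s = 407000 m / 210000000 m/s = 1.9381 ms.
Plus processing delay 0.56 ms = 0.56 ms.
Total = 2.499 ms.

2.499 ms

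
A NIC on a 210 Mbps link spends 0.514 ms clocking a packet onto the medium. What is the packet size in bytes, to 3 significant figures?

L = R × t_tx = 210000000 b/s × 0.000514 s = 107940 bits.
In bytes: 107940 / 8 = 13500 bytes.

13500 bytes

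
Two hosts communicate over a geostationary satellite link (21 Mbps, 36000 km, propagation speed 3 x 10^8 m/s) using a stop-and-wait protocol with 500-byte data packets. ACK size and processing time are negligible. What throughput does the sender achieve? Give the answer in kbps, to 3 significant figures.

16.7 kbps

t_tx = L/R = 4000/21000000 = 0.000190476 s.
t_prop = 36000000/300000000 = 0.12 s; RTT = 0.24 s.
Cycle = t_tx + RTT = 0.24019 s.
Throughput = L / cycle = 4000 / 0.24019 = 16.7 kbps.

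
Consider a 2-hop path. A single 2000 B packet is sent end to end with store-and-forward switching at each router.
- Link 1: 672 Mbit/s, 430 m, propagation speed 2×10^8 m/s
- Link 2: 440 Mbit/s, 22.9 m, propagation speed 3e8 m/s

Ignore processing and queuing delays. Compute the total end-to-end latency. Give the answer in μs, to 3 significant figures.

L = 2000 × 8 = 16000 bits.
Transmission delays (L/R per hop): 23.8095, 36.3636 μs; sum = 60.1732 μs.
Propagation delays (d/s per hop): 2.15, 0.0763333 μs; sum = 2.22633 μs.
End-to-end = 62.4 μs.

62.4 μs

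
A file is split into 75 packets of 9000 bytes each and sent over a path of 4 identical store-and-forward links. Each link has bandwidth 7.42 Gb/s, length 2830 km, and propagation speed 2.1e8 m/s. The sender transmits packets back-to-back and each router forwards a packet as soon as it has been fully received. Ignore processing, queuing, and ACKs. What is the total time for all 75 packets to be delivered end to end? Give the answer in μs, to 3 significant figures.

54700 μs

Per-hop transmission t_tx = L/R = 72000/7420000000 = 9.7035 μs.
Per-hop propagation t_prop = 2830000/210000000 = 13476.2 μs.
Pipeline fill: first packet needs 4·t_tx to clear all hops; remaining 74 packets each add one t_tx.
Total = (4+75-1)·t_tx + 4·t_prop = 78·9.7035 + 4·13476.2 = 54700 μs.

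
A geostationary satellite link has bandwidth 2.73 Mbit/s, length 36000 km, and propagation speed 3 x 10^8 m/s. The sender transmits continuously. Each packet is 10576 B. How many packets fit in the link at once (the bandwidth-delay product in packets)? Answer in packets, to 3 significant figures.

3.87 packets

Propagation delay = 36000000 / 300000000 = 0.12 s.
BDP = R × t_prop = 2730000 × 0.12 = 327600 bits.
In packets of 84608 bits: 3.87 packets.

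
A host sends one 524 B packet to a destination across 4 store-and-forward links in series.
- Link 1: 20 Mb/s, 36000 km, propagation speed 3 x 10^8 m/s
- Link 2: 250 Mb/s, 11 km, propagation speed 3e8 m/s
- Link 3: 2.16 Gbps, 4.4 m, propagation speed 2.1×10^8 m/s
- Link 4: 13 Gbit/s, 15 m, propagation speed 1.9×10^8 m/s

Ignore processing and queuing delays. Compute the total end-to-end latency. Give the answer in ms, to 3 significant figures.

120 ms

L = 524 × 8 = 4192 bits.
Transmission delays (L/R per hop): 0.2096, 0.016768, 0.00194074, 0.000322462 ms; sum = 0.228631 ms.
Propagation delays (d/s per hop): 120, 0.0366667, 2.09524e-05, 7.89474e-05 ms; sum = 120.037 ms.
End-to-end = 120 ms.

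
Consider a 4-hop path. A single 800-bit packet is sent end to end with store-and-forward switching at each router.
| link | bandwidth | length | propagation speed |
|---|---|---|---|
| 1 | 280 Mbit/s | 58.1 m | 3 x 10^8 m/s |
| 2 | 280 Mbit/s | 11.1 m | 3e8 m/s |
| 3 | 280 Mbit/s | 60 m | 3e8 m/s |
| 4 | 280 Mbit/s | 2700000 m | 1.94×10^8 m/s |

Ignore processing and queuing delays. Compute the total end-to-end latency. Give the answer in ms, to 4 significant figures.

13.93 ms

Transmission delay per hop = L/R = 800/280000000 = 0.00285714 ms; 4 hops → 0.0114286 ms.
Propagation delays (d/s per hop): 0.000193667, 3.7e-05, 0.0002, 13.9175 ms; sum = 13.918 ms.
End-to-end = 13.93 ms.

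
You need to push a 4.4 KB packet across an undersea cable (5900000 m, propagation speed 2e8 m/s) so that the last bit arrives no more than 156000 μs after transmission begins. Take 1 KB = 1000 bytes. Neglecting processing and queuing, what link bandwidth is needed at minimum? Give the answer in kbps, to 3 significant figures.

278 kbps

L = 35200 bits.
Propagation delay = 5900000 / 200000000 = 29500 μs.
Transmission budget = 156000 − 29500 = 126500 μs.
R ≥ L / t_tx = 35200 bits / 0.1265 s = 278 kbps.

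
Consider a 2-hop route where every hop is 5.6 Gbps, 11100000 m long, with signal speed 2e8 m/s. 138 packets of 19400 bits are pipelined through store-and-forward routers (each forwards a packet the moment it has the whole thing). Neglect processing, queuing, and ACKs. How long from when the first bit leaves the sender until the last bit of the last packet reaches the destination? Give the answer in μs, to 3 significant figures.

Per-hop transmission t_tx = L/R = 19400/5600000000 = 3.46429 μs.
Per-hop propagation t_prop = 11100000/200000000 = 55500 μs.
Pipeline fill: first packet needs 2·t_tx to clear all hops; remaining 137 packets each add one t_tx.
Total = (2+138-1)·t_tx + 2·t_prop = 139·3.46429 + 2·55500 = 111000 μs.

111000 μs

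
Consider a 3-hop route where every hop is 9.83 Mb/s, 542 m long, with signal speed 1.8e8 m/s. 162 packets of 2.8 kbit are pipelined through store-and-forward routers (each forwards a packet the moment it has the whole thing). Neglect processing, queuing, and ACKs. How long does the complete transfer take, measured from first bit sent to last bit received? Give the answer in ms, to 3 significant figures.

46.7 ms

Per-hop transmission t_tx = L/R = 2800/9830000 = 0.284842 ms.
Per-hop propagation t_prop = 542/180000000 = 0.00301111 ms.
Pipeline fill: first packet needs 3·t_tx to clear all hops; remaining 161 packets each add one t_tx.
Total = (3+162-1)·t_tx + 3·t_prop = 164·0.284842 + 3·0.00301111 = 46.7 ms.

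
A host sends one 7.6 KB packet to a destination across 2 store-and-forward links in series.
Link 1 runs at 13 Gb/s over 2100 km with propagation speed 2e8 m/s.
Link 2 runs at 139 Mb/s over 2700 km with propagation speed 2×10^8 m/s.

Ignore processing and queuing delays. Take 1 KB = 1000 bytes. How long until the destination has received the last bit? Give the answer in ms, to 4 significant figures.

L = 60800 bits.
Transmission delays (L/R per hop): 0.00467692, 0.43741 ms; sum = 0.442087 ms.
Propagation delays (d/s per hop): 10.5, 13.5 ms; sum = 24 ms.
End-to-end = 24.44 ms.

24.44 ms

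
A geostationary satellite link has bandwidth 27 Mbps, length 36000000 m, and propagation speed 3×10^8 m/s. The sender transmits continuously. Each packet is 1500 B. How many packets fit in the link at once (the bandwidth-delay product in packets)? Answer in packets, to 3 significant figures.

270 packets

Propagation delay = 36000000 / 300000000 = 0.12 s.
BDP = R × t_prop = 27000000 × 0.12 = 3240000 bits.
In packets of 12000 bits: 270 packets.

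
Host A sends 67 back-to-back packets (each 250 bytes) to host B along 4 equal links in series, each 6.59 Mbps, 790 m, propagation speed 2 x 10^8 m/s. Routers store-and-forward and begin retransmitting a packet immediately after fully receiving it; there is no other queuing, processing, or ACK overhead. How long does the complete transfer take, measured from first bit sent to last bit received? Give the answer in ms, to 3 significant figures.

Per-hop transmission t_tx = L/R = 2000/6590000 = 0.30349 ms.
Per-hop propagation t_prop = 790/200000000 = 0.00395 ms.
Pipeline fill: first packet needs 4·t_tx to clear all hops; remaining 66 packets each add one t_tx.
Total = (4+67-1)·t_tx + 4·t_prop = 70·0.30349 + 4·0.00395 = 21.3 ms.

21.3 ms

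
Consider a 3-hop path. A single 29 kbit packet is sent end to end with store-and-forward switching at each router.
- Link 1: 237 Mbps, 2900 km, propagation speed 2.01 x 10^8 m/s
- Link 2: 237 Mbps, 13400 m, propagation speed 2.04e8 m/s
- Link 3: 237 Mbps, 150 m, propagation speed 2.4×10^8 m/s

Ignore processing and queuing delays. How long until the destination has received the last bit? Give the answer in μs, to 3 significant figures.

L = 29000 bits.
Transmission delay per hop = L/R = 29000/237000000 = 122.363 μs; 3 hops → 367.089 μs.
Propagation delays (d/s per hop): 14427.9, 65.6863, 0.625 μs; sum = 14494.2 μs.
End-to-end = 14900 μs.

14900 μs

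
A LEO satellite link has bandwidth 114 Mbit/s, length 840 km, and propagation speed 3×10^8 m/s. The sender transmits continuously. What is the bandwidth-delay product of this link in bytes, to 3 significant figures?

39900 bytes

Propagation delay = 840000 / 300000000 = 0.0028 s.
BDP = R × t_prop = 114000000 × 0.0028 = 319200 bits.
In bytes: 319200/8 = 39900 bytes.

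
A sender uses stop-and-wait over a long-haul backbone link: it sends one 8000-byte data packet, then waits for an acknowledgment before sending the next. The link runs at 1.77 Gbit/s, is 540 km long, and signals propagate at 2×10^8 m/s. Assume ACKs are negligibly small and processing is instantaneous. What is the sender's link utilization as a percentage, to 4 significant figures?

t_tx = L/R = 64000/1770000000 = 3.61582e-05 s.
t_prop = 540000/200000000 = 0.0027 s; RTT = 0.0054 s.
Cycle = t_tx + RTT = 0.00543616 s.
Utilization = t_tx / cycle = 3.61582e-05/0.00543616 = 0.6651 %.

0.6651 %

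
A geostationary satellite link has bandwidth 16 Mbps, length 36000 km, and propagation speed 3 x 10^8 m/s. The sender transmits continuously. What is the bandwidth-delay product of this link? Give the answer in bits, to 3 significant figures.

Propagation delay = 36000000 / 300000000 = 0.12 s.
BDP = R × t_prop = 16000000 × 0.12 = 1920000 bits.

1920000 bits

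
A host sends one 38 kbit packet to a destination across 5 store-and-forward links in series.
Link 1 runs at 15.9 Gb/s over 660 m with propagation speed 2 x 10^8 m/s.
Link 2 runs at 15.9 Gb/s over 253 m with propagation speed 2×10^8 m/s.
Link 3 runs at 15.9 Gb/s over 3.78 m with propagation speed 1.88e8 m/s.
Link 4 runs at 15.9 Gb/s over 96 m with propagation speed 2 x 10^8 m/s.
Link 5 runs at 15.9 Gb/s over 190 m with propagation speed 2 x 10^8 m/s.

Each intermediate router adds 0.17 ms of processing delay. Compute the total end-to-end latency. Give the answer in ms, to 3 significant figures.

L = 38000 bits.
Transmission delay per hop = L/R = 38000/15900000000 = 0.00238994 ms; 5 hops → 0.0119497 ms.
Propagation delays (d/s per hop): 0.0033, 0.001265, 2.01064e-05, 0.00048, 0.00095 ms; sum = 0.00601511 ms.
Processing at 4 router(s): 4 × 0.17 ms = 0.68 ms.
End-to-end = 0.698 ms.

0.698 ms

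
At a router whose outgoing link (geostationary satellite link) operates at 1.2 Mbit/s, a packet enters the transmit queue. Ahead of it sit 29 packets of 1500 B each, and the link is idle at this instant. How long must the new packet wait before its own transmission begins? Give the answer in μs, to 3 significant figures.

Each queued packet: L/R = 12000/1200000 = 10000 μs.
29 queued → 290000 μs.
Queuing delay = 290000 μs.

290000 μs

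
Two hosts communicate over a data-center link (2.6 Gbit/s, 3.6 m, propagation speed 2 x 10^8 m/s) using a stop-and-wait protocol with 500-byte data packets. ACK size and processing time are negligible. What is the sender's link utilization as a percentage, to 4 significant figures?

97.71 %

t_tx = L/R = 4000/2600000000 = 1.53846e-06 s.
t_prop = 3.6/200000000 = 1.8e-08 s; RTT = 3.6e-08 s.
Cycle = t_tx + RTT = 1.57446e-06 s.
Utilization = t_tx / cycle = 1.53846e-06/1.57446e-06 = 97.71 %.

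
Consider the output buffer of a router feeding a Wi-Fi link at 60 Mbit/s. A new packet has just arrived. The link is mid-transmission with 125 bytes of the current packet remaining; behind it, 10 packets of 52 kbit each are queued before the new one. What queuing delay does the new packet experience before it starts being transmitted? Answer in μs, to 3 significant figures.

Each queued packet: L/R = 52000/60000000 = 866.667 μs.
10 queued → 8666.67 μs.
Plus remaining 1000 bits of current packet: 16.6667 μs.
Queuing delay = 8680 μs.

8680 μs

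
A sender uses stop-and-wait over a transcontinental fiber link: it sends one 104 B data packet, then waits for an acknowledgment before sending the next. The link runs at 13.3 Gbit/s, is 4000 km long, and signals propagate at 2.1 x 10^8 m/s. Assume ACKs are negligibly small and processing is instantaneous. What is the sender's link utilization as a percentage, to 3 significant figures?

t_tx = L/R = 832/13300000000 = 6.25564e-08 s.
t_prop = 4000000/210000000 = 0.0190476 s; RTT = 0.0380952 s.
Cycle = t_tx + RTT = 0.0380953 s.
Utilization = t_tx / cycle = 6.25564e-08/0.0380953 = 0.000164 %.

0.000164 %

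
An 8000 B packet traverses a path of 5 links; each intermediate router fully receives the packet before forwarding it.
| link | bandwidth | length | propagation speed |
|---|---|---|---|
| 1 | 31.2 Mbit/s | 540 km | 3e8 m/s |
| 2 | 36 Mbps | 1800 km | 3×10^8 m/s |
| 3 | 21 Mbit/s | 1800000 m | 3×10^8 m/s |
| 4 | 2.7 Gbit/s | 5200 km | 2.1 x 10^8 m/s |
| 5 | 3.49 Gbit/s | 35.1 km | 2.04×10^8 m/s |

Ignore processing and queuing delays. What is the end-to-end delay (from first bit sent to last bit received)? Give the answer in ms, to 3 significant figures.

L = 8000 × 8 = 64000 bits.
Transmission delays (L/R per hop): 2.05128, 1.77778, 3.04762, 0.0237037, 0.0183381 ms; sum = 6.91872 ms.
Propagation delays (d/s per hop): 1.8, 6, 6, 24.7619, 0.172059 ms; sum = 38.734 ms.
End-to-end = 45.7 ms.

45.7 ms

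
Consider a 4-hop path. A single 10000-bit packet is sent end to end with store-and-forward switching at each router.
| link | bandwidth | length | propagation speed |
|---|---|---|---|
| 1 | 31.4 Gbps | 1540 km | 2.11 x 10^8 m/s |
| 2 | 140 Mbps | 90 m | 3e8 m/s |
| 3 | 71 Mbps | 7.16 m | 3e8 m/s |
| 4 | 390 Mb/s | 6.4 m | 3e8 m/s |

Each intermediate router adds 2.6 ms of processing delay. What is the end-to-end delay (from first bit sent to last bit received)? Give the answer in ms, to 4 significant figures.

15.34 ms

Transmission delays (L/R per hop): 0.000318471, 0.0714286, 0.140845, 0.025641 ms; sum = 0.238233 ms.
Propagation delays (d/s per hop): 7.29858, 0.0003, 2.38667e-05, 2.13333e-05 ms; sum = 7.29892 ms.
Processing at 3 router(s): 3 × 2.6 ms = 7.8 ms.
End-to-end = 15.34 ms.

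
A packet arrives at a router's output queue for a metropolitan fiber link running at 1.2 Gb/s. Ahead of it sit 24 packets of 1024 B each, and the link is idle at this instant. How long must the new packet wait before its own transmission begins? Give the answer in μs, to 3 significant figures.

Each queued packet: L/R = 8192/1200000000 = 6.82667 μs.
24 queued → 163.84 μs.
Queuing delay = 164 μs.

164 μs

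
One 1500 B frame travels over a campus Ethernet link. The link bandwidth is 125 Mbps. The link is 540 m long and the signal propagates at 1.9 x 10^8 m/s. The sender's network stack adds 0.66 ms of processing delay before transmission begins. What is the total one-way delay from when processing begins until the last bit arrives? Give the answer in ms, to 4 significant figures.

0.7588 ms

L = 1500 × 8 = 12000 bits.
Transmission delay = L/R = 12000 / 125000000 = 0.096 ms.
Propagation delay = d/s = 540 m / 190000000 m/s = 0.00284211 ms.
Plus processing delay 0.66 ms = 0.66 ms.
Total = 0.7588 ms.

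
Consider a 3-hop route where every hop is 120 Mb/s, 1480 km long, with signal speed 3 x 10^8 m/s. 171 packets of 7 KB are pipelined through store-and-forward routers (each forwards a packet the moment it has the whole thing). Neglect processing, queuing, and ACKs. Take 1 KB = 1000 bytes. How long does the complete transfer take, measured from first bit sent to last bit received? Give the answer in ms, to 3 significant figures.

95.5 ms

Per-hop transmission t_tx = L/R = 56000/120000000 = 0.466667 ms.
Per-hop propagation t_prop = 1480000/300000000 = 4.93333 ms.
Pipeline fill: first packet needs 3·t_tx to clear all hops; remaining 170 packets each add one t_tx.
Total = (3+171-1)·t_tx + 3·t_prop = 173·0.466667 + 3·4.93333 = 95.5 ms.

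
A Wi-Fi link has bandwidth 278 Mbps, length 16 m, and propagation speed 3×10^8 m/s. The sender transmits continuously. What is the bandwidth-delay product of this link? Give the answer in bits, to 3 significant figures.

Propagation delay = 16 / 300000000 = 5.33333e-08 s.
BDP = R × t_prop = 278000000 × 5.33333e-08 = 14.8267 bits.

14.8 bits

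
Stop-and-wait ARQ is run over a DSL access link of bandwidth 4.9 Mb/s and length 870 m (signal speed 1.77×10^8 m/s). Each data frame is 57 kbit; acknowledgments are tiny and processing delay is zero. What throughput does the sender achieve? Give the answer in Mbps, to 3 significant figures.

4.90 Mbps

t_tx = L/R = 57000/4900000 = 0.0116327 s.
t_prop = 870/177000000 = 4.91525e-06 s; RTT = 9.83051e-06 s.
Cycle = t_tx + RTT = 0.0116425 s.
Throughput = L / cycle = 57000 / 0.0116425 = 4.90 Mbps.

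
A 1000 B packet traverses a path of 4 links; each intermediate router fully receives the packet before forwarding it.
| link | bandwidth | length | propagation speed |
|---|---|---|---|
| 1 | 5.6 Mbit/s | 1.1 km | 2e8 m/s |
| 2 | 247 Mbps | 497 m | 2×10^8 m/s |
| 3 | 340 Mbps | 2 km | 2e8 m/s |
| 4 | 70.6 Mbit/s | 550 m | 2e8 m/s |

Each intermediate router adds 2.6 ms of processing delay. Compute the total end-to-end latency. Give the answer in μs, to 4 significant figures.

L = 1000 × 8 = 8000 bits.
Transmission delays (L/R per hop): 1428.57, 32.3887, 23.5294, 113.314 μs; sum = 1597.8 μs.
Propagation delays (d/s per hop): 5.5, 2.485, 10, 2.75 μs; sum = 20.735 μs.
Processing at 3 router(s): 3 × 2.6 ms = 7800 μs.
End-to-end = 9419 μs.

9419 μs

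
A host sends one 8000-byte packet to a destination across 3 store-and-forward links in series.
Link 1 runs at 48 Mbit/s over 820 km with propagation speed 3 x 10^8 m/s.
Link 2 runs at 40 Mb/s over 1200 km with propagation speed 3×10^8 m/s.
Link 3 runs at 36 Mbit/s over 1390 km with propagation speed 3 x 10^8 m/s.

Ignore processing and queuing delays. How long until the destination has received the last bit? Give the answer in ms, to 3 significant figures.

16.1 ms

L = 8000 × 8 = 64000 bits.
Transmission delays (L/R per hop): 1.33333, 1.6, 1.77778 ms; sum = 4.71111 ms.
Propagation delays (d/s per hop): 2.73333, 4, 4.63333 ms; sum = 11.3667 ms.
End-to-end = 16.1 ms.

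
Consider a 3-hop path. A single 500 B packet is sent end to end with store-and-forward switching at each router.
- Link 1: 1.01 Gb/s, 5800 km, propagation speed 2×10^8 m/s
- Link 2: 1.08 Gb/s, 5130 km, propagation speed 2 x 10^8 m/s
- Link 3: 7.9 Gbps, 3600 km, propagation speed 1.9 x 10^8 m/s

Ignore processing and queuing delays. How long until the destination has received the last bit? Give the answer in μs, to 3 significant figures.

L = 500 × 8 = 4000 bits.
Transmission delays (L/R per hop): 3.9604, 3.7037, 0.506329 μs; sum = 8.17043 μs.
Propagation delays (d/s per hop): 29000, 25650, 18947.4 μs; sum = 73597.4 μs.
End-to-end = 73600 μs.

73600 μs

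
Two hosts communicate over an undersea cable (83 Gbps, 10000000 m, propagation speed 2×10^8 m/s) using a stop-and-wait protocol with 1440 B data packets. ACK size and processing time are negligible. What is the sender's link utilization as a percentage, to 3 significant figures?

t_tx = L/R = 11520/83000000000 = 1.38795e-07 s.
t_prop = 10000000/200000000 = 0.05 s; RTT = 0.1 s.
Cycle = t_tx + RTT = 0.1 s.
Utilization = t_tx / cycle = 1.38795e-07/0.1 = 0.000139 %.

0.000139 %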